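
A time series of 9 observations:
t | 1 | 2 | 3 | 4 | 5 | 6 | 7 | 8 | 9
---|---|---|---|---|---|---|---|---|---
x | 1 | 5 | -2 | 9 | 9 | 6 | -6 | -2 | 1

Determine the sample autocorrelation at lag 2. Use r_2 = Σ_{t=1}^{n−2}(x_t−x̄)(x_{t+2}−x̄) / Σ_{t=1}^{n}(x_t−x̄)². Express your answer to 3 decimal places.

-0.187

Mean x̄ = (1 + 5 − 2 + 9 + 9 + 6 − 6 − 2 + 1)/9 = 2.3333
Σ(x_t−x̄)(x_{t+2}−x̄) = (5.7778) + (17.7778) + (-28.8889) + (24.4444) + (-55.5556) + (-15.8889) + (11.1111) = -41.2222
Denominator Σ(x_t−x̄)² = 220.0000
r_2 = -41.2222 / 220.0000 = -0.187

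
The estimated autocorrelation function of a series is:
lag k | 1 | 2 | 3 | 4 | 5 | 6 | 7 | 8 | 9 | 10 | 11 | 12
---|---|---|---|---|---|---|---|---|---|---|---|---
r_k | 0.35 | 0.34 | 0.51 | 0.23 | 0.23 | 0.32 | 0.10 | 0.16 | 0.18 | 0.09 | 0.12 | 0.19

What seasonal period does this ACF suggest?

The largest autocorrelation is r_3 = 0.51; the remaining lags stay at or below 0.35. The elevated value at lag 1 (0.35), dropping to 0.34 at lag 2, reflects decaying short-term dependence rather than seasonality.
The dominant spike at lag 3 indicates a seasonal period of 3.

3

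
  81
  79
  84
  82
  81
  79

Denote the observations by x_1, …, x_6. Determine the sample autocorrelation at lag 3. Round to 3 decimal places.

-0.333

Mean x̄ = (81 + 79 + 84 + 82 + 81 + 79)/6 = 81.0000
Deviations from mean: 0.0000, -2.0000, 3.0000, 1.0000, 0.0000, -2.0000
Numerator Σ_{t=1}^{3}(x_t−x̄)(x_{t+3}−x̄) = -6.0000
Denominator Σ(x_t−x̄)² = 18.0000
r_3 = -6.0000 / 18.0000 = -0.333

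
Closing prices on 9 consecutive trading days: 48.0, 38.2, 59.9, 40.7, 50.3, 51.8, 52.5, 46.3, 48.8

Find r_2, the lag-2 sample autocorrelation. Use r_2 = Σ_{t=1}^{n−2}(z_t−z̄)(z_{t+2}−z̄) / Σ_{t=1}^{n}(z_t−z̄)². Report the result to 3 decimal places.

0.212

Mean z̄ = (48.0 + 38.2 + 59.9 + 40.7 + 50.3 + 51.8 + 52.5 + 46.3 + 48.8)/9 = 48.5000
Σ(z_t−z̄)(z_{t+2}−z̄) = (-5.7000) + (80.3400) + (20.5200) + (-25.7400) + (7.2000) + (-7.2600) + (1.2000) = 70.5600
Denominator Σ(z_t−z̄)² = 332.2000
r_2 = 70.5600 / 332.2000 = 0.212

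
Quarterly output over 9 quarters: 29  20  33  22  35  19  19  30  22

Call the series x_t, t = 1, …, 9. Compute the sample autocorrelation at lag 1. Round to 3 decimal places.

-0.580

Mean x̄ = (29 + 20 + 33 + 22 + 35 + 19 + 19 + 30 + 22)/9 = 25.4444
Numerator Σ_{t=1}^{8}(x_t−x̄)(x_{t+1}−x̄) = -184.5309
Denominator Σ(x_t−x̄)² = 318.2222
r_1 = -184.5309 / 318.2222 = -0.580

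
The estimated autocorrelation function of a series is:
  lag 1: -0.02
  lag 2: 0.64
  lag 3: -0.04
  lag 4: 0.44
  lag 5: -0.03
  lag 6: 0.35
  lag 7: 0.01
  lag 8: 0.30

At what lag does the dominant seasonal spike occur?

The largest autocorrelation is r_2 = 0.64, with weaker echoes at lags 4 (0.44), 6 (0.35) and 8 (0.30); the remaining lags stay at or below 0.01.
The dominant spike at lag 2 indicates a seasonal period of 2.

2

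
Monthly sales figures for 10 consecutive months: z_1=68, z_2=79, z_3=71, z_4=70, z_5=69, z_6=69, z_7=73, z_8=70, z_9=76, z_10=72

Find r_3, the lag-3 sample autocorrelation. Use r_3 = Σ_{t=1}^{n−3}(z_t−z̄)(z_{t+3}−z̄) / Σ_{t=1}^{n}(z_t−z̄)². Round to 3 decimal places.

-0.188

Mean z̄ = (68 + 79 + 71 + 70 + 69 + 69 + 73 + 70 + 76 + 72)/10 = 71.7000
Σ(z_t−z̄)(z_{t+3}−z̄) = (6.2900) + (-19.7100) + (1.8900) + (-2.2100) + (4.5900) + (-11.6100) + (0.3900) = -20.3700
Denominator Σ(z_t−z̄)² = 108.1000
r_3 = -20.3700 / 108.1000 = -0.188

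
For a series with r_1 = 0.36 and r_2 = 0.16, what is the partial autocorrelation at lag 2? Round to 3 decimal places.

0.035

φ_{22} = (r_2 − r_1²) / (1 − r_1²)
r_1² = (0.36)² = 0.1296
Numerator = 0.16 − 0.1296 = 0.0304; denominator = 1 − 0.1296 = 0.8704
φ_{22} = 0.0304 / 0.8704 = 0.035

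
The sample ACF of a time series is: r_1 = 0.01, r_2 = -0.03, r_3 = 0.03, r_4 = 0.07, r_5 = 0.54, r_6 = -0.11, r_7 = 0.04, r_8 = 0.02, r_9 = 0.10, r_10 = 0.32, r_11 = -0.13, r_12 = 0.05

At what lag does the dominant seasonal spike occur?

The largest autocorrelation is r_5 = 0.54, with a weaker echo at lag 10 (0.32); the remaining lags stay at or below 0.10.
The dominant spike at lag 5 indicates a seasonal period of 5.

5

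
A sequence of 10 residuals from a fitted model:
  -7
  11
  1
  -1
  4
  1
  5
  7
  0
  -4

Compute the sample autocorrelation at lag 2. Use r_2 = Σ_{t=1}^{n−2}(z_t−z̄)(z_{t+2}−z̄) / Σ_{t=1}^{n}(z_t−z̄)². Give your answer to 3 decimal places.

Mean z̄ = (-7 + 11 + 1 − 1 + 4 + 1 + 5 + 7 + 0 − 4)/10 = 1.7000
Numerator Σ_{t=1}^{8}(z_t−z̄)(z_{t+2}−z̄) = -50.6800
Denominator Σ(z_t−z̄)² = 250.1000
r_2 = -50.6800 / 250.1000 = -0.203

-0.203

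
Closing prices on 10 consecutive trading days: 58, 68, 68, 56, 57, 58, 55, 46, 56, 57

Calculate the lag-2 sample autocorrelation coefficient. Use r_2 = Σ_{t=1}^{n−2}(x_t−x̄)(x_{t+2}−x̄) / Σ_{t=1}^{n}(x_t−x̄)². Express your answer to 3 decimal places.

Mean x̄ = (58 + 68 + 68 + 56 + 57 + 58 + 55 + 46 + 56 + 57)/10 = 57.9000
Numerator Σ_{t=1}^{8}(x_t−x̄)(x_{t+2}−x̄) = -9.8200
Denominator Σ(x_t−x̄)² = 362.9000
r_2 = -9.8200 / 362.9000 = -0.027

-0.027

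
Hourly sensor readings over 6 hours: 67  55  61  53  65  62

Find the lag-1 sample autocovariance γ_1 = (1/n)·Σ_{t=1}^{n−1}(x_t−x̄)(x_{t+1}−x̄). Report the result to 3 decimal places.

-11.542

Mean x̄ = (67 + 55 + 61 + 53 + 65 + 62)/6 = 60.5000
Σ_{t=1}^{5}(x_t−x̄)(x_{t+1}−x̄) = -69.2500
γ_1 = -69.2500 / 6 = -11.542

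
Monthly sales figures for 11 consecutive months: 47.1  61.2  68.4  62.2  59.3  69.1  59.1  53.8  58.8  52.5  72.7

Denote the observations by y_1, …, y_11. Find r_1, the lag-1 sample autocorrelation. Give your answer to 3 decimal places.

Mean ȳ = (47.1 + 61.2 + 68.4 + 62.2 + 59.3 + 69.1 + 59.1 + 53.8 + 58.8 + 52.5 + 72.7)/11 = 60.3818
Numerator Σ_{t=1}^{10}(y_t−ȳ)(y_{t+1}−ȳ) = -78.0758
Denominator Σ(y_t−ȳ)² = 583.1764
r_1 = -78.0758 / 583.1764 = -0.134

-0.134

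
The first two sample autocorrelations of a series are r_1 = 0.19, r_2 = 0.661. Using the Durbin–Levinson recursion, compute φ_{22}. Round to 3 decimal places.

0.648

φ_{22} = (r_2 − r_1²) / (1 − r_1²)
r_1² = (0.19)² = 0.0361
Numerator = 0.661 − 0.0361 = 0.6249; denominator = 1 − 0.0361 = 0.9639
φ_{22} = 0.6249 / 0.9639 = 0.648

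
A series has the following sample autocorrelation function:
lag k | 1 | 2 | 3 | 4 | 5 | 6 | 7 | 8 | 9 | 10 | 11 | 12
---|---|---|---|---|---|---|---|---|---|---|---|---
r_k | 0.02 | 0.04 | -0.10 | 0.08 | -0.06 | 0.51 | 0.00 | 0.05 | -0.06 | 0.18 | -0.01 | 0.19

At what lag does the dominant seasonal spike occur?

6

The largest autocorrelation is r_6 = 0.51, with a weaker echo at lag 12 (0.19); the remaining lags stay at or below 0.18.
The dominant spike at lag 6 indicates a seasonal period of 6.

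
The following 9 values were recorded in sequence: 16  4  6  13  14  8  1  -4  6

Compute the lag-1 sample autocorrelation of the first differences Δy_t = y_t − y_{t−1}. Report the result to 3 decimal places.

First differences Δy: -12, 2, 7, 1, -6, -7, -5, 10
Mean of differences = -1.2500
Numerator Σ(Δy_t−Δȳ)(Δy_{t+1}−Δȳ) = 6.4375
Denominator Σ(Δy_t−Δȳ)² = 395.5000
r_1(Δy) = 6.4375 / 395.5000 = 0.016

0.016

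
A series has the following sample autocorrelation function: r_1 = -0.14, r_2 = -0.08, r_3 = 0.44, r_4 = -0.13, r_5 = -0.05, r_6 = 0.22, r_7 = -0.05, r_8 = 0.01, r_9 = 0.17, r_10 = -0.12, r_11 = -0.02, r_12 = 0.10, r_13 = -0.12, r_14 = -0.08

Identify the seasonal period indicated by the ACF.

3

The largest autocorrelation is r_3 = 0.44, with weaker echoes at lags 6 (0.22) and 9 (0.17); the remaining lags stay at or below 0.10.
The dominant spike at lag 3 indicates a seasonal period of 3.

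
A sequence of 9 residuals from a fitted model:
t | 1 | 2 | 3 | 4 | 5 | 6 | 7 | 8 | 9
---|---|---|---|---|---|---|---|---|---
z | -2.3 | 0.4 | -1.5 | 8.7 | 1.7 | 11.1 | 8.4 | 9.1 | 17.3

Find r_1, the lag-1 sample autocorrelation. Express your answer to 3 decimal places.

Mean z̄ = (-2.3 + 0.4 − 1.5 + 8.7 + 1.7 + 11.1 + 8.4 + 9.1 + 17.3)/9 = 5.8778
Numerator Σ_{t=1}^{8}(z_t−z̄)(z_{t+1}−z̄) = 88.8840
Denominator Σ(z_t−z̄)² = 351.2156
r_1 = 88.8840 / 351.2156 = 0.253

0.253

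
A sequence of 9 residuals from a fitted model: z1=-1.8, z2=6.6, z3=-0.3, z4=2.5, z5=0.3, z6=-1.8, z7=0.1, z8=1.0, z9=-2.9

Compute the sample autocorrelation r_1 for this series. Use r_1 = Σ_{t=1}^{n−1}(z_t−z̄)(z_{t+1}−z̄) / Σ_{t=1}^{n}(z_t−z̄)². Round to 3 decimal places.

-0.326

Mean z̄ = (-1.8 + 6.6 − 0.3 + 2.5 + 0.3 − 1.8 + 0.1 + 1.0 − 2.9)/9 = 0.4111
Numerator Σ_{t=1}^{8}(z_t−z̄)(z_{t+1}−z̄) = -21.0023
Denominator Σ(z_t−z̄)² = 64.3689
r_1 = -21.0023 / 64.3689 = -0.326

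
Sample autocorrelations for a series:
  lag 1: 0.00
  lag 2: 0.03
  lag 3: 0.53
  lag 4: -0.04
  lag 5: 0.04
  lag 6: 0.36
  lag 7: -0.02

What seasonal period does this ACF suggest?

3

The largest autocorrelation is r_3 = 0.53, with a weaker echo at lag 6 (0.36); the remaining lags stay at or below 0.04.
The dominant spike at lag 3 indicates a seasonal period of 3.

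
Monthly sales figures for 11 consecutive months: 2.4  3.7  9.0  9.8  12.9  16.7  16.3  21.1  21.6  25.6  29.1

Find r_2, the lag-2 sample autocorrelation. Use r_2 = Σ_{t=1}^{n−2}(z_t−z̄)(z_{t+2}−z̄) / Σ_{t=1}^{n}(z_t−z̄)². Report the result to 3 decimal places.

0.415

Mean z̄ = (2.4 + 3.7 + 9.0 + 9.8 + 12.9 + 16.7 + 16.3 + 21.1 + 21.6 + 25.6 + 29.1)/11 = 15.2909
Numerator Σ_{t=1}^{9}(z_t−z̄)(z_{t+2}−z̄) = 311.1926
Denominator Σ(z_t−z̄)² = 749.4891
r_2 = 311.1926 / 749.4891 = 0.415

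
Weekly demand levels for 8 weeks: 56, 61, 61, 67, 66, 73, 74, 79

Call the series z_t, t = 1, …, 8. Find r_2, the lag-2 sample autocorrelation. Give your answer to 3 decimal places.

Mean z̄ = (56 + 61 + 61 + 67 + 66 + 73 + 74 + 79)/8 = 67.1250
Deviations from mean: -11.1250, -6.1250, -6.1250, -0.1250, -1.1250, 5.8750, 6.8750, 11.8750
Numerator Σ_{t=1}^{6}(z_t−z̄)(z_{t+2}−z̄) = 137.0938
Denominator Σ(z_t−z̄)² = 422.8750
r_2 = 137.0938 / 422.8750 = 0.324

0.324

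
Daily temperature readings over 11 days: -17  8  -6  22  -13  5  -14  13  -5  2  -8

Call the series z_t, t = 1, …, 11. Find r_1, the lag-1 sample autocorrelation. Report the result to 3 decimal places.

Mean z̄ = (-17 + 8 − 6 + 22 − 13 + 5 − 14 + 13 − 5 + 2 − 8)/11 = -1.1818
Numerator Σ_{t=1}^{10}(z_t−z̄)(z_{t+1}−z̄) = -997.2149
Denominator Σ(z_t−z̄)² = 1509.6364
r_1 = -997.2149 / 1509.6364 = -0.661

-0.661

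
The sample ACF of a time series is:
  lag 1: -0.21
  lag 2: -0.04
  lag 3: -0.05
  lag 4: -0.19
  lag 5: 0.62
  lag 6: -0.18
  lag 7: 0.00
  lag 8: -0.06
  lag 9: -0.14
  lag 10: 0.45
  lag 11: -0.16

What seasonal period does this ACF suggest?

The largest autocorrelation is r_5 = 0.62, with a weaker echo at lag 10 (0.45); the remaining lags stay at or below 0.00.
The dominant spike at lag 5 indicates a seasonal period of 5.

5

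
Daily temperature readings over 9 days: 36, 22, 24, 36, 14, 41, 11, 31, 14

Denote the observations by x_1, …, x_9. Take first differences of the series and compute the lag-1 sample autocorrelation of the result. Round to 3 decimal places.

-0.841

First differences Δx: -14, 2, 12, -22, 27, -30, 20, -17
Mean of differences = -2.7500
Numerator Σ(Δx_t−Δx̄)(Δx_{t+1}−Δx̄) = -2594.8125
Denominator Σ(Δx_t−Δx̄)² = 3085.5000
r_1(Δx) = -2594.8125 / 3085.5000 = -0.841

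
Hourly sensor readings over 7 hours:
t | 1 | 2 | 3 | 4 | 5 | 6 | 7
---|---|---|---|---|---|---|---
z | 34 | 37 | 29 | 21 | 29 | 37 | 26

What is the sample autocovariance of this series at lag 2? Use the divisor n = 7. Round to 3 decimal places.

Mean z̄ = (34 + 37 + 29 + 21 + 29 + 37 + 26)/7 = 30.4286
Deviations: 3.5714, 6.5714, -1.4286, -9.4286, -1.4286, 6.5714, -4.4286
Σ_{t=1}^{5}(z_t−z̄)(z_{t+2}−z̄) = -120.6531
γ_2 = -120.6531 / 7 = -17.236

-17.236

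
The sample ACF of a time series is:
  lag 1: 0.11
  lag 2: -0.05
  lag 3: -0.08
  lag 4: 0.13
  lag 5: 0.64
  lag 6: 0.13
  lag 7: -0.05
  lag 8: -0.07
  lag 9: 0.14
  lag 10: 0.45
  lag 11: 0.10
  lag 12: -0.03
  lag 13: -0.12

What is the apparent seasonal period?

5

The largest autocorrelation is r_5 = 0.64, with a weaker echo at lag 10 (0.45); the remaining lags stay at or below 0.14.
The dominant spike at lag 5 indicates a seasonal period of 5.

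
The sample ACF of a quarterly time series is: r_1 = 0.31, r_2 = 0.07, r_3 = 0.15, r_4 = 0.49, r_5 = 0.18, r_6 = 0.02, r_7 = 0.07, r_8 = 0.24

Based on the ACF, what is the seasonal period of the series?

4

The largest autocorrelation is r_4 = 0.49; the remaining lags stay at or below 0.31. The elevated value at lag 1 (0.31), dropping to 0.07 at lag 2, reflects decaying short-term dependence rather than seasonality.
The dominant spike at lag 4 indicates a seasonal period of 4.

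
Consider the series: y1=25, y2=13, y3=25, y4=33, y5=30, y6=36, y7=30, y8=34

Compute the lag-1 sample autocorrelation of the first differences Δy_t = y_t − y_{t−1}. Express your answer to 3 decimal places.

First differences Δy: -12, 12, 8, -3, 6, -6, 4
Mean of differences = 1.2857
Numerator Σ(Δy_t−Δȳ)(Δy_{t+1}−Δȳ) = -173.5102
Denominator Σ(Δy_t−Δȳ)² = 437.4286
r_1(Δy) = -173.5102 / 437.4286 = -0.397

-0.397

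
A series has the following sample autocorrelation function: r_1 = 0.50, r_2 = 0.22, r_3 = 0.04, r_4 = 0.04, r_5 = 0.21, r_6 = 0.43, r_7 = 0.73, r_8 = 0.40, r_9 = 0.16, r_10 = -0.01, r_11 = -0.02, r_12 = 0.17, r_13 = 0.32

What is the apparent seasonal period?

7

The largest autocorrelation is r_7 = 0.73; the remaining lags stay at or below 0.50. The elevated value at lag 1 (0.50), dropping to 0.22 at lag 2, reflects decaying short-term dependence rather than seasonality.
The dominant spike at lag 7 indicates a seasonal period of 7.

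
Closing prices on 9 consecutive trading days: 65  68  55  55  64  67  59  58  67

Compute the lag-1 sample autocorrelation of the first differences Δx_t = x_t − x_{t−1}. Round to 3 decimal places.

First differences Δx: 3, -13, 0, 9, 3, -8, -1, 9
Mean of differences = 0.2500
Numerator Σ(Δx_t−Δx̄)(Δx_{t+1}−Δx̄) = -34.5625
Denominator Σ(Δx_t−Δx̄)² = 413.5000
r_1(Δx) = -34.5625 / 413.5000 = -0.084

-0.084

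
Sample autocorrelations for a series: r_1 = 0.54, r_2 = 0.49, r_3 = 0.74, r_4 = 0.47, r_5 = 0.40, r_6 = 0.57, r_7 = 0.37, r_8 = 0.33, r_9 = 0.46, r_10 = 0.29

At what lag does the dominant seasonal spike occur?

3

The largest autocorrelation is r_3 = 0.74, with a weaker echo at lag 6 (0.57); the remaining lags stay at or below 0.54. The elevated value at lag 1 (0.54), dropping to 0.49 at lag 2, reflects decaying short-term dependence rather than seasonality.
The dominant spike at lag 3 indicates a seasonal period of 3.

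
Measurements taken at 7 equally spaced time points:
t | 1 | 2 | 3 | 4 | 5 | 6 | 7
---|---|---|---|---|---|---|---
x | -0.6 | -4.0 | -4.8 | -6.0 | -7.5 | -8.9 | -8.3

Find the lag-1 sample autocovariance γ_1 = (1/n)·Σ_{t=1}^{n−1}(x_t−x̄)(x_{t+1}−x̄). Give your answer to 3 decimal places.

Mean x̄ = (-0.6 − 4.0 − 4.8 − 6.0 − 7.5 − 8.9 − 8.3)/7 = -5.7286
Σ_{t=1}^{6}(x_t−x̄)(x_{t+1}−x̄) = 24.4720
γ_1 = 24.4720 / 7 = 3.496

3.496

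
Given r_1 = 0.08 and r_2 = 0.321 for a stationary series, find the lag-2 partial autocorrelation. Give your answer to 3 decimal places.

0.317

φ_{22} = (r_2 − r_1²) / (1 − r_1²)
r_1² = (0.08)² = 0.0064
Numerator = 0.321 − 0.0064 = 0.3146; denominator = 1 − 0.0064 = 0.9936
φ_{22} = 0.3146 / 0.9936 = 0.317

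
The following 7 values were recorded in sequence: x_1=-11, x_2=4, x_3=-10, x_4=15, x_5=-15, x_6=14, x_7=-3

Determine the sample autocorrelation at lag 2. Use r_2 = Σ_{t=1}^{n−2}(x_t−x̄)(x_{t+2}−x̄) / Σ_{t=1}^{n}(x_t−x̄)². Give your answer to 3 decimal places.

Mean x̄ = (-11 + 4 − 10 + 15 − 15 + 14 − 3)/7 = -0.8571
Deviations from mean: -10.1429, 4.8571, -9.1429, 15.8571, -14.1429, 14.8571, -2.1429
Σ(x_t−x̄)(x_{t+2}−x̄) = (92.7347) + (77.0204) + (129.3061) + (235.5918) + (30.3061) = 564.9592
Denominator Σ(x_t−x̄)² = 886.8571
r_2 = 564.9592 / 886.8571 = 0.637

0.637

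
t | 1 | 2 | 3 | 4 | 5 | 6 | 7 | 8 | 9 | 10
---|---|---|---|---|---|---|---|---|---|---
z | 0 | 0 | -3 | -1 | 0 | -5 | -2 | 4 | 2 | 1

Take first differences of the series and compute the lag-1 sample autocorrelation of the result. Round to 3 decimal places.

-0.183

First differences Δz: 0, -3, 2, 1, -5, 3, 6, -2, -1
Mean of differences = 0.1111
Numerator Σ(Δz_t−Δz̄)(Δz_{t+1}−Δz̄) = -16.2346
Denominator Σ(Δz_t−Δz̄)² = 88.8889
r_1(Δz) = -16.2346 / 88.8889 = -0.183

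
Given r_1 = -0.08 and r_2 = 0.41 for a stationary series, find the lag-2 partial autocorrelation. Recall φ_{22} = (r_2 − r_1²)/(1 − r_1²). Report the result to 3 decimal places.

φ_{22} = (r_2 − r_1²) / (1 − r_1²)
r_1² = (-0.08)² = 0.0064
Numerator = 0.41 − 0.0064 = 0.4036; denominator = 1 − 0.0064 = 0.9936
φ_{22} = 0.4036 / 0.9936 = 0.406

0.406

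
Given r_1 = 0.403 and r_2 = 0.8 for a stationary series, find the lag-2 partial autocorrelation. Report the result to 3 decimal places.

0.761

φ_{22} = (r_2 − r_1²) / (1 − r_1²)
r_1² = (0.403)² = 0.162409
Numerator = 0.8 − 0.1624 = 0.6376; denominator = 1 − 0.1624 = 0.8376
φ_{22} = 0.6376 / 0.8376 = 0.761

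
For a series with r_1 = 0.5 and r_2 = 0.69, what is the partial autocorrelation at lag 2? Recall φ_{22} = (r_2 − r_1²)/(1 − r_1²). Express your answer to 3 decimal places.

φ_{22} = (r_2 − r_1²) / (1 − r_1²)
r_1² = (0.5)² = 0.25
Numerator = 0.69 − 0.2500 = 0.4400; denominator = 1 − 0.2500 = 0.7500
φ_{22} = 0.4400 / 0.7500 = 0.587

0.587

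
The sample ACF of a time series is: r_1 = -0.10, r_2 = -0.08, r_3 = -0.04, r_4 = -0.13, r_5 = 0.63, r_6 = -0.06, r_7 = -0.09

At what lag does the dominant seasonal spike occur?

The largest autocorrelation is r_5 = 0.63; the remaining lags stay at or below -0.04.
The dominant spike at lag 5 indicates a seasonal period of 5.

5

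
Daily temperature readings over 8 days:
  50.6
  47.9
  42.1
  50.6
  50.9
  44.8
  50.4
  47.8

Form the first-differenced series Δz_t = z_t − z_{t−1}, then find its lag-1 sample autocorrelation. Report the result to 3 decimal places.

-0.431

First differences Δz: -2.7, -5.8, 8.5, 0.3, -6.1, 5.6, -2.6
Mean of differences = -0.4000
Numerator Σ(Δz_t−Δz̄)(Δz_{t+1}−Δz̄) = -80.8000
Denominator Σ(Δz_t−Δz̄)² = 187.4800
r_1(Δz) = -80.8000 / 187.4800 = -0.431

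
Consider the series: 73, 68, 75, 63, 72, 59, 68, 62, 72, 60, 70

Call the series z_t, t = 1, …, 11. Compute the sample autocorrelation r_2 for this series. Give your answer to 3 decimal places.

Mean z̄ = (73 + 68 + 75 + 63 + 72 + 59 + 68 + 62 + 72 + 60 + 70)/11 = 67.4545
Numerator Σ_{t=1}^{9}(z_t−z̄)(z_{t+2}−z̄) = 214.6777
Denominator Σ(z_t−z̄)² = 312.7273
r_2 = 214.6777 / 312.7273 = 0.686

0.686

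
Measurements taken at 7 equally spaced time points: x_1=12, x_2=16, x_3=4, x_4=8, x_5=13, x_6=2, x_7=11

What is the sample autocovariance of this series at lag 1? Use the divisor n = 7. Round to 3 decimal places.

Mean x̄ = (12 + 16 + 4 + 8 + 13 + 2 + 11)/7 = 9.4286
Deviations: 2.5714, 6.5714, -5.4286, -1.4286, 3.5714, -7.4286, 1.5714
Σ_{t=1}^{6}(x_t−x̄)(x_{t+1}−x̄) = -54.3265
γ_1 = -54.3265 / 7 = -7.761

-7.761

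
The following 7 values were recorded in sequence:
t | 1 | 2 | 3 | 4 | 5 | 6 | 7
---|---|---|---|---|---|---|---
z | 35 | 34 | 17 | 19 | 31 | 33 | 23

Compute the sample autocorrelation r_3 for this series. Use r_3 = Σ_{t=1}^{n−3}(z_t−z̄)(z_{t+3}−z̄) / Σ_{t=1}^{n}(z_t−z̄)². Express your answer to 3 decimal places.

Mean z̄ = (35 + 34 + 17 + 19 + 31 + 33 + 23)/7 = 27.4286
Numerator Σ_{t=1}^{4}(z_t−z̄)(z_{t+3}−z̄) = -61.1224
Denominator Σ(z_t−z̄)² = 343.7143
r_3 = -61.1224 / 343.7143 = -0.178

-0.178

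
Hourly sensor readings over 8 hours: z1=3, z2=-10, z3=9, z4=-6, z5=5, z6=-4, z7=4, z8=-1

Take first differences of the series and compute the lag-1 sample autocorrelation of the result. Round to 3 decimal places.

First differences Δz: -13, 19, -15, 11, -9, 8, -5
Mean of differences = -0.5714
Numerator Σ(Δz_t−Δz̄)(Δz_{t+1}−Δz̄) = -900.3265
Denominator Σ(Δz_t−Δz̄)² = 1043.7143
r_1(Δz) = -900.3265 / 1043.7143 = -0.863

-0.863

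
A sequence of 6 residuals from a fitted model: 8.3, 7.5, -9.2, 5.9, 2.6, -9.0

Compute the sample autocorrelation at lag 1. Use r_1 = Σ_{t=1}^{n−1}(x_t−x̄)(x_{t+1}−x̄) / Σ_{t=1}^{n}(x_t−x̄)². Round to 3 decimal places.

-0.236

Mean x̄ = (8.3 + 7.5 − 9.2 + 5.9 + 2.6 − 9.0)/6 = 1.0167
Deviations from mean: 7.2833, 6.4833, -10.2167, 4.8833, 1.5833, -10.0167
Σ(x_t−x̄)(x_{t+1}−x̄) = (47.2203) + (-66.2381) + (-49.8914) + (7.7319) + (-15.8597) = -77.0369
Denominator Σ(x_t−x̄)² = 326.1483
r_1 = -77.0369 / 326.1483 = -0.236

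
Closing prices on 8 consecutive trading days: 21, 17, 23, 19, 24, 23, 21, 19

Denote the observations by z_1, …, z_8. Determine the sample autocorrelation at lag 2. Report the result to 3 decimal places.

0.161

Mean z̄ = (21 + 17 + 23 + 19 + 24 + 23 + 21 + 19)/8 = 20.8750
Σ(z_t−z̄)(z_{t+2}−z̄) = (0.2656) + (7.2656) + (6.6406) + (-3.9844) + (0.3906) + (-3.9844) = 6.5938
Denominator Σ(z_t−z̄)² = 40.8750
r_2 = 6.5938 / 40.8750 = 0.161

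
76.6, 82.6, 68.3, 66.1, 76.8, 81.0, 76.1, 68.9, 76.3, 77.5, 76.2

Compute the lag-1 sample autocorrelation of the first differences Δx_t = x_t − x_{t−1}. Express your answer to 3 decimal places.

First differences Δx: 6.0, -14.3, -2.2, 10.7, 4.2, -4.9, -7.2, 7.4, 1.2, -1.3
Mean of differences = -0.0400
Numerator Σ(Δx_t−Δx̄)(Δx_{t+1}−Δx̄) = -64.4056
Denominator Σ(Δx_t−Δx̄)² = 511.1840
r_1(Δx) = -64.4056 / 511.1840 = -0.126

-0.126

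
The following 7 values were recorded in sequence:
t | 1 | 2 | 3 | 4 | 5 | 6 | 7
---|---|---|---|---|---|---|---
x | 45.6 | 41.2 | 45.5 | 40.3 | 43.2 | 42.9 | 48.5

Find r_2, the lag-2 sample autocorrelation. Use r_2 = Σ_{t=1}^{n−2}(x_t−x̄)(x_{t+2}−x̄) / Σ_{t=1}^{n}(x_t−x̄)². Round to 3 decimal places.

0.241

Mean x̄ = (45.6 + 41.2 + 45.5 + 40.3 + 43.2 + 42.9 + 48.5)/7 = 43.8857
Deviations from mean: 1.7143, -2.6857, 1.6143, -3.5857, -0.6857, -0.9857, 4.6143
Numerator Σ_{t=1}^{5}(x_t−x̄)(x_{t+2}−x̄) = 11.6610
Denominator Σ(x_t−x̄)² = 48.3486
r_2 = 11.6610 / 48.3486 = 0.241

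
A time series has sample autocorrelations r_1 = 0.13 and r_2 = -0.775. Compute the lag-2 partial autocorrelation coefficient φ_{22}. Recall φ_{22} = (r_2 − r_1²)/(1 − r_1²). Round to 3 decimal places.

-0.806

φ_{22} = (r_2 − r_1²) / (1 − r_1²)
r_1² = (0.13)² = 0.0169
Numerator = -0.775 − 0.0169 = -0.7919; denominator = 1 − 0.0169 = 0.9831
φ_{22} = -0.7919 / 0.9831 = -0.806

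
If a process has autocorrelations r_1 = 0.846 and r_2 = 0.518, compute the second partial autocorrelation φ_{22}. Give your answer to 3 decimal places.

φ_{22} = (r_2 − r_1²) / (1 − r_1²)
r_1² = (0.846)² = 0.715716
Numerator = 0.518 − 0.7157 = -0.1977; denominator = 1 − 0.7157 = 0.2843
φ_{22} = -0.1977 / 0.2843 = -0.695

-0.695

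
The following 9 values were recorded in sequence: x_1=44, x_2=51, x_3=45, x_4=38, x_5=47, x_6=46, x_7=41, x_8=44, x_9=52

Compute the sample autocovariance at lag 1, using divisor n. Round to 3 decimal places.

Mean x̄ = (44 + 51 + 45 + 38 + 47 + 46 + 41 + 44 + 52)/9 = 45.3333
Σ_{t=1}^{8}(x_t−x̄)(x_{t+1}−x̄) = -24.1111
γ_1 = -24.1111 / 9 = -2.679

-2.679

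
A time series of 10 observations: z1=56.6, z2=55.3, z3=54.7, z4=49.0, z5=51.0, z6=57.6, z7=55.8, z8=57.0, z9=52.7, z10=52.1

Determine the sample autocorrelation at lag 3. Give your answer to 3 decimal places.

Mean z̄ = (56.6 + 55.3 + 54.7 + 49.0 + 51.0 + 57.6 + 55.8 + 57.0 + 52.7 + 52.1)/10 = 54.1800
Σ(z_t−z̄)(z_{t+3}−z̄) = (-12.5356) + (-3.5616) + (1.7784) + (-8.3916) + (-8.9676) + (-5.0616) + (-3.3696) = -40.1092
Denominator Σ(z_t−z̄)² = 73.1160
r_3 = -40.1092 / 73.1160 = -0.549

-0.549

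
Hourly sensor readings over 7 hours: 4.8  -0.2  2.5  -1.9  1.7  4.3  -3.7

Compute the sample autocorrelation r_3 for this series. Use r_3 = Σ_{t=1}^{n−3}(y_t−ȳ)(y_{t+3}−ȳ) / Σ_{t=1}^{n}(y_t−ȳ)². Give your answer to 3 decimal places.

0.115

Mean ȳ = (4.8 − 0.2 + 2.5 − 1.9 + 1.7 + 4.3 − 3.7)/7 = 1.0714
Numerator Σ_{t=1}^{4}(y_t−ȳ)(y_{t+3}−ȳ) = 6.9118
Denominator Σ(y_t−ȳ)² = 59.9743
r_3 = 6.9118 / 59.9743 = 0.115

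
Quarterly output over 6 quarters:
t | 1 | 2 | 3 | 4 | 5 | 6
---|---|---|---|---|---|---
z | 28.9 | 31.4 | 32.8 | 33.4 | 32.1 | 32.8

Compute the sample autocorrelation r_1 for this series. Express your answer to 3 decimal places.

0.219

Mean z̄ = (28.9 + 31.4 + 32.8 + 33.4 + 32.1 + 32.8)/6 = 31.9000
Deviations from mean: -3.0000, -0.5000, 0.9000, 1.5000, 0.2000, 0.9000
Numerator Σ_{t=1}^{5}(z_t−z̄)(z_{t+1}−z̄) = 2.8800
Denominator Σ(z_t−z̄)² = 13.1600
r_1 = 2.8800 / 13.1600 = 0.219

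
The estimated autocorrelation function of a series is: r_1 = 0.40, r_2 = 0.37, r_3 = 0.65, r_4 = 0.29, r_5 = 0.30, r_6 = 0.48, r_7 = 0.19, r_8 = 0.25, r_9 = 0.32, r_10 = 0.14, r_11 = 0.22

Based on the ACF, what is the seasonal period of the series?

The largest autocorrelation is r_3 = 0.65, with a weaker echo at lag 6 (0.48); the remaining lags stay at or below 0.40. The elevated value at lag 1 (0.40), dropping to 0.37 at lag 2, reflects decaying short-term dependence rather than seasonality.
The dominant spike at lag 3 indicates a seasonal period of 3.

3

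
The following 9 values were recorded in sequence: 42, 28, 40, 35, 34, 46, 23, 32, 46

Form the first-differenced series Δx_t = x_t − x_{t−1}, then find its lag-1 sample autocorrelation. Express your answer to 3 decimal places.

-0.452

First differences Δx: -14, 12, -5, -1, 12, -23, 9, 14
Mean of differences = 0.5000
Numerator Σ(Δx_t−Δx̄)(Δx_{t+1}−Δx̄) = -594.2500
Denominator Σ(Δx_t−Δx̄)² = 1314.0000
r_1(Δx) = -594.2500 / 1314.0000 = -0.452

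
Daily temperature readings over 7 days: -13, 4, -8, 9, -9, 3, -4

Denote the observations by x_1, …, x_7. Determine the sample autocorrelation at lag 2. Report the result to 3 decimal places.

Mean x̄ = (-13 + 4 − 8 + 9 − 9 + 3 − 4)/7 = -2.5714
Deviations from mean: -10.4286, 6.5714, -5.4286, 11.5714, -6.4286, 5.5714, -1.4286
Numerator Σ_{t=1}^{5}(x_t−x̄)(x_{t+2}−x̄) = 241.2041
Denominator Σ(x_t−x̄)² = 389.7143
r_2 = 241.2041 / 389.7143 = 0.619

0.619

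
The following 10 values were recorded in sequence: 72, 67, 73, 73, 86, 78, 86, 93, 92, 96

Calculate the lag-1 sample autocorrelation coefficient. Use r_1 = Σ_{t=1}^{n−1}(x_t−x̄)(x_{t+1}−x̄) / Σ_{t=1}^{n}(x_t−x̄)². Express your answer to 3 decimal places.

0.619

Mean x̄ = (72 + 67 + 73 + 73 + 86 + 78 + 86 + 93 + 92 + 96)/10 = 81.6000
Numerator Σ_{t=1}^{9}(x_t−x̄)(x_{t+1}−x̄) = 588.6400
Denominator Σ(x_t−x̄)² = 950.4000
r_1 = 588.6400 / 950.4000 = 0.619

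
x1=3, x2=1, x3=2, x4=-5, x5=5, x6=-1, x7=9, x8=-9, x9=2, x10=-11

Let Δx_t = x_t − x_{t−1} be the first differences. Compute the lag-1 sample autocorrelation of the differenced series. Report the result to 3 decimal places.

First differences Δx: -2, 1, -7, 10, -6, 10, -18, 11, -13
Mean of differences = -1.5556
Numerator Σ(Δx_t−Δx̄)(Δx_{t+1}−Δx̄) = -720.8642
Denominator Σ(Δx_t−Δx̄)² = 882.2222
r_1(Δx) = -720.8642 / 882.2222 = -0.817

-0.817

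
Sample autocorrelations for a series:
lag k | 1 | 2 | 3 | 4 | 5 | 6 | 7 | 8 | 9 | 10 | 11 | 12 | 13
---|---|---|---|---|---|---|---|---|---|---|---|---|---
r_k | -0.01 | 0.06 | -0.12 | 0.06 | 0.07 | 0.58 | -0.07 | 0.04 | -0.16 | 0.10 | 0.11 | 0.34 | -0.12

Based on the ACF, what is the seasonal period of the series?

The largest autocorrelation is r_6 = 0.58, with a weaker echo at lag 12 (0.34); the remaining lags stay at or below 0.11.
The dominant spike at lag 6 indicates a seasonal period of 6.

6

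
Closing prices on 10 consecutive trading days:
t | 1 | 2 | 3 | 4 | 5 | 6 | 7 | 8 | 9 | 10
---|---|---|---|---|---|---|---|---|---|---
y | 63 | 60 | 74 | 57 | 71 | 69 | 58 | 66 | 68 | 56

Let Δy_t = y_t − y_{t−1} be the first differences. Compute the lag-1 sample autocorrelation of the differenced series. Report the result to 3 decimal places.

-0.601

First differences Δy: -3, 14, -17, 14, -2, -11, 8, 2, -12
Mean of differences = -0.7778
Numerator Σ(Δy_t−Δȳ)(Δy_{t+1}−Δȳ) = -614.3827
Denominator Σ(Δy_t−Δȳ)² = 1021.5556
r_1(Δy) = -614.3827 / 1021.5556 = -0.601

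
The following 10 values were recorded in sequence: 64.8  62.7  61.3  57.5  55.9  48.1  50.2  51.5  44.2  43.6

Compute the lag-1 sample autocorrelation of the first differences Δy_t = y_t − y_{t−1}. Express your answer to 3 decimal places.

First differences Δy: -2.1, -1.4, -3.8, -1.6, -7.8, 2.1, 1.3, -7.3, -0.6
Mean of differences = -2.3556
Numerator Σ(Δy_t−Δȳ)(Δy_{t+1}−Δȳ) = -41.0664
Denominator Σ(Δy_t−Δȳ)² = 94.0222
r_1(Δy) = -41.0664 / 94.0222 = -0.437

-0.437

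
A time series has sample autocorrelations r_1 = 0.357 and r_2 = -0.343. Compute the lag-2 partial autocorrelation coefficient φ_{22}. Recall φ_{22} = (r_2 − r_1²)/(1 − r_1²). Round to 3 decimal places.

φ_{22} = (r_2 − r_1²) / (1 − r_1²)
r_1² = (0.357)² = 0.127449
Numerator = -0.343 − 0.1274 = -0.4704; denominator = 1 − 0.1274 = 0.8726
φ_{22} = -0.4704 / 0.8726 = -0.539

-0.539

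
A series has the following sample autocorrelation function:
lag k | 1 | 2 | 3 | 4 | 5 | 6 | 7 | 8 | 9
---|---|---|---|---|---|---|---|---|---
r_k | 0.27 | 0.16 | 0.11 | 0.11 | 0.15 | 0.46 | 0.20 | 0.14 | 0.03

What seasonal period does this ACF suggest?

6

The largest autocorrelation is r_6 = 0.46; the remaining lags stay at or below 0.27. The elevated value at lag 1 (0.27), dropping to 0.16 at lag 2, reflects decaying short-term dependence rather than seasonality.
The dominant spike at lag 6 indicates a seasonal period of 6.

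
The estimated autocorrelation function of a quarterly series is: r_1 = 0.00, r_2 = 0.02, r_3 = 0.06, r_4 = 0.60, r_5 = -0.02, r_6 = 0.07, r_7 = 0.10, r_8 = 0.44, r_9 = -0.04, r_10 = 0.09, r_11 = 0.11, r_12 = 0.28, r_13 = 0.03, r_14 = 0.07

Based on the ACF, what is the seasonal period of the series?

4

The largest autocorrelation is r_4 = 0.60, with weaker echoes at lags 8 (0.44) and 12 (0.28); the remaining lags stay at or below 0.11.
The dominant spike at lag 4 indicates a seasonal period of 4.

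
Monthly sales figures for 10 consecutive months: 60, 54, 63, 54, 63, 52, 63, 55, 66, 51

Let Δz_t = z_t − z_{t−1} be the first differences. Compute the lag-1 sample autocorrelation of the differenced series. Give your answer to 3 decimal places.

First differences Δz: -6, 9, -9, 9, -11, 11, -8, 11, -15
Mean of differences = -1.0000
Numerator Σ(Δz_t−Δz̄)(Δz_{t+1}−Δz̄) = -766.0000
Denominator Σ(Δz_t−Δz̄)² = 922.0000
r_1(Δz) = -766.0000 / 922.0000 = -0.831

-0.831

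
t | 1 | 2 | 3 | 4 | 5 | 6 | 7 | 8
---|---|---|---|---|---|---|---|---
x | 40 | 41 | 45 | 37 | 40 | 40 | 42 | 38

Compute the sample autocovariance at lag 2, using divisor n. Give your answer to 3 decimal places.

Mean x̄ = (40 + 41 + 45 + 37 + 40 + 40 + 42 + 38)/8 = 40.3750
Σ_{t=1}^{6}(x_t−x̄)(x_{t+2}−x̄) = -4.0313
γ_2 = -4.0313 / 8 = -0.504

-0.504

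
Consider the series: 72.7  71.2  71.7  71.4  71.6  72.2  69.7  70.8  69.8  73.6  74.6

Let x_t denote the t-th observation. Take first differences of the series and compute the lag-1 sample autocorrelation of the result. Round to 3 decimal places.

-0.252

First differences Δx: -1.5, 0.5, -0.3, 0.2, 0.6, -2.5, 1.1, -1.0, 3.8, 1.0
Mean of differences = 0.1900
Numerator Σ(Δx_t−Δx̄)(Δx_{t+1}−Δx̄) = -6.6821
Denominator Σ(Δx_t−Δx̄)² = 26.5290
r_1(Δx) = -6.6821 / 26.5290 = -0.252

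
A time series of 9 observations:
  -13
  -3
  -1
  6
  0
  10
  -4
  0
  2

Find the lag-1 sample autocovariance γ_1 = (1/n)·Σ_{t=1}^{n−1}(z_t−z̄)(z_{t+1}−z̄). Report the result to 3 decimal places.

Mean z̄ = (-13 − 3 − 1 + 6 + 0 + 10 − 4 + 0 + 2)/9 = -0.3333
Σ_{t=1}^{8}(z_t−z̄)(z_{t+1}−z̄) = -1.4444
γ_1 = -1.4444 / 9 = -0.160

-0.160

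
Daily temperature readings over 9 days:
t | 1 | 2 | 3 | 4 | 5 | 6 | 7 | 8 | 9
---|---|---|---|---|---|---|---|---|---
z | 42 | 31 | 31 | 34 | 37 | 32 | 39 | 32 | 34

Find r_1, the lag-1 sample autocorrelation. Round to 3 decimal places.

Mean z̄ = (42 + 31 + 31 + 34 + 37 + 32 + 39 + 32 + 34)/9 = 34.6667
Numerator Σ_{t=1}^{8}(z_t−z̄)(z_{t+1}−z̄) = -40.1111
Denominator Σ(z_t−z̄)² = 120.0000
r_1 = -40.1111 / 120.0000 = -0.334

-0.334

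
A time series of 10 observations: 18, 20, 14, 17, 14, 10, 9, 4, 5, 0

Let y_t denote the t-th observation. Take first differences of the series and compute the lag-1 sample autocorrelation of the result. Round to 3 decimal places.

First differences Δy: 2, -6, 3, -3, -4, -1, -5, 1, -5
Mean of differences = -2.0000
Numerator Σ(Δy_t−Δȳ)(Δy_{t+1}−Δȳ) = -62.0000
Denominator Σ(Δy_t−Δȳ)² = 90.0000
r_1(Δy) = -62.0000 / 90.0000 = -0.689

-0.689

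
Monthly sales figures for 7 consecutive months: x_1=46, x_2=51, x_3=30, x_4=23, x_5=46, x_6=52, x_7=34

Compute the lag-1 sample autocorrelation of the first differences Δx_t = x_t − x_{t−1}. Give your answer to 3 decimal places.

-0.066

First differences Δx: 5, -21, -7, 23, 6, -18
Mean of differences = -2.0000
Numerator Σ(Δx_t−Δx̄)(Δx_{t+1}−Δx̄) = -91.0000
Denominator Σ(Δx_t−Δx̄)² = 1380.0000
r_1(Δx) = -91.0000 / 1380.0000 = -0.066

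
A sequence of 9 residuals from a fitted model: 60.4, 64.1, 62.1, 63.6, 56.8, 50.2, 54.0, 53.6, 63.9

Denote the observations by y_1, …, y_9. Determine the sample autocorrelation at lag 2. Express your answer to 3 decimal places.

0.056

Mean ȳ = (60.4 + 64.1 + 62.1 + 63.6 + 56.8 + 50.2 + 54.0 + 53.6 + 63.9)/9 = 58.7444
Σ(y_t−ȳ)(y_{t+2}−ȳ) = (5.5553) + (26.0042) + (-6.5247) + (-41.4880) + (9.2253) + (43.9564) + (-24.4602) = 12.2683
Denominator Σ(y_t−ȳ)² = 218.6022
r_2 = 12.2683 / 218.6022 = 0.056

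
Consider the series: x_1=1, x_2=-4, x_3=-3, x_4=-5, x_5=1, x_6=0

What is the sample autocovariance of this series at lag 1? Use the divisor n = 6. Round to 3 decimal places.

-0.519

Mean x̄ = (1 − 4 − 3 − 5 + 1 + 0)/6 = -1.6667
Σ_{t=1}^{5}(x_t−x̄)(x_{t+1}−x̄) = -3.1111
γ_1 = -3.1111 / 6 = -0.519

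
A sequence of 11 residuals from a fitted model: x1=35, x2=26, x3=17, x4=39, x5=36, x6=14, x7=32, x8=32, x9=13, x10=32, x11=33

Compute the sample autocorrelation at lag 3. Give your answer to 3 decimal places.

Mean x̄ = (35 + 26 + 17 + 39 + 36 + 14 + 32 + 32 + 13 + 32 + 33)/11 = 28.0909
Numerator Σ_{t=1}^{8}(x_t−x̄)(x_{t+3}−x̄) = 535.7934
Denominator Σ(x_t−x̄)² = 852.9091
r_3 = 535.7934 / 852.9091 = 0.628

0.628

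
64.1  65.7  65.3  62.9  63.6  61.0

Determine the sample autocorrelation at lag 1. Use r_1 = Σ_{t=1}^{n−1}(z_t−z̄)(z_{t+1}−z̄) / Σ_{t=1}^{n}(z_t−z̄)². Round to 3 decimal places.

0.197

Mean z̄ = (64.1 + 65.7 + 65.3 + 62.9 + 63.6 + 61.0)/6 = 63.7667
Σ(z_t−z̄)(z_{t+1}−z̄) = (0.6444) + (2.9644) + (-1.3289) + (0.1444) + (0.4611) = 2.8856
Denominator Σ(z_t−z̄)² = 14.6333
r_1 = 2.8856 / 14.6333 = 0.197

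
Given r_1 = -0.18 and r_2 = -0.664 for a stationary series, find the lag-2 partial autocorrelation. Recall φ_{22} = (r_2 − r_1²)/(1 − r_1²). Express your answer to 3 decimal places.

φ_{22} = (r_2 − r_1²) / (1 − r_1²)
r_1² = (-0.18)² = 0.0324
Numerator = -0.664 − 0.0324 = -0.6964; denominator = 1 − 0.0324 = 0.9676
φ_{22} = -0.6964 / 0.9676 = -0.720

-0.720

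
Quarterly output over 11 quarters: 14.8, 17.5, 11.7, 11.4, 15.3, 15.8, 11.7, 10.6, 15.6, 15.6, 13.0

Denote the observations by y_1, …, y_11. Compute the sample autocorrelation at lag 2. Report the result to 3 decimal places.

-0.739

Mean ȳ = (14.8 + 17.5 + 11.7 + 11.4 + 15.3 + 15.8 + 11.7 + 10.6 + 15.6 + 15.6 + 13.0)/11 = 13.9091
Numerator Σ_{t=1}^{9}(y_t−ȳ)(y_{t+2}−ȳ) = -38.9929
Denominator Σ(y_t−ȳ)² = 52.7491
r_2 = -38.9929 / 52.7491 = -0.739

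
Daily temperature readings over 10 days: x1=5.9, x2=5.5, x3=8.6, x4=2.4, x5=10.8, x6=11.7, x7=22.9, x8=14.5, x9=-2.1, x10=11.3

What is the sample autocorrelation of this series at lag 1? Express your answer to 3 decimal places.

Mean x̄ = (5.9 + 5.5 + 8.6 + 2.4 + 10.8 + 11.7 + 22.9 + 14.5 − 2.1 + 11.3)/10 = 9.1500
Numerator Σ_{t=1}^{9}(x_t−x̄)(x_{t+1}−x̄) = 34.9025
Denominator Σ(x_t−x̄)² = 427.8450
r_1 = 34.9025 / 427.8450 = 0.082

0.082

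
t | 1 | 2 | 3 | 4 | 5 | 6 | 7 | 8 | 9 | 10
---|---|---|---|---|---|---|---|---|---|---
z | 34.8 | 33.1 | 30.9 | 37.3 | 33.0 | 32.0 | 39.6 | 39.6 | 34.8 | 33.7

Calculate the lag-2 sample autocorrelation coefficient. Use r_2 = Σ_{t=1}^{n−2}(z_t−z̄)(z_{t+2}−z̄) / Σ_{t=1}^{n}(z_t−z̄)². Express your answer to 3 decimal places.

Mean z̄ = (34.8 + 33.1 + 30.9 + 37.3 + 33.0 + 32.0 + 39.6 + 39.6 + 34.8 + 33.7)/10 = 34.8800
Numerator Σ_{t=1}^{8}(z_t−z̄)(z_{t+2}−z̄) = -31.8908
Denominator Σ(z_t−z̄)² = 82.6560
r_2 = -31.8908 / 82.6560 = -0.386

-0.386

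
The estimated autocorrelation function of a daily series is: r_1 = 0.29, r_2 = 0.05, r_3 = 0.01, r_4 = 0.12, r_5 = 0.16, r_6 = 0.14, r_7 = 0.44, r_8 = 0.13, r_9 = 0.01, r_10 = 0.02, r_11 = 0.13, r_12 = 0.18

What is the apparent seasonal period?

7

The largest autocorrelation is r_7 = 0.44; the remaining lags stay at or below 0.29. The elevated value at lag 1 (0.29), dropping to 0.05 at lag 2, reflects decaying short-term dependence rather than seasonality.
The dominant spike at lag 7 indicates a seasonal period of 7.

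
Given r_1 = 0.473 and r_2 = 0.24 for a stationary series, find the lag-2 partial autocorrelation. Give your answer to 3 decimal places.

φ_{22} = (r_2 − r_1²) / (1 − r_1²)
r_1² = (0.473)² = 0.223729
Numerator = 0.24 − 0.2237 = 0.0163; denominator = 1 − 0.2237 = 0.7763
φ_{22} = 0.0163 / 0.7763 = 0.021

0.021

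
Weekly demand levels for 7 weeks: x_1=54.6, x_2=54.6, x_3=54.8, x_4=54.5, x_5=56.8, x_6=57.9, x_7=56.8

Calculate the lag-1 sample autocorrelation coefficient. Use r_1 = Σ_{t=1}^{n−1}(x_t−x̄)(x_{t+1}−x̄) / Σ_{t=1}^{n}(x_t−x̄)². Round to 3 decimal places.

0.570

Mean x̄ = (54.6 + 54.6 + 54.8 + 54.5 + 56.8 + 57.9 + 56.8)/7 = 55.7143
Deviations from mean: -1.1143, -1.1143, -0.9143, -1.2143, 1.0857, 2.1857, 1.0857
Σ(x_t−x̄)(x_{t+1}−x̄) = (1.2416) + (1.0188) + (1.1102) + (-1.3184) + (2.3731) + (2.3731) = 6.7984
Denominator Σ(x_t−x̄)² = 11.9286
r_1 = 6.7984 / 11.9286 = 0.570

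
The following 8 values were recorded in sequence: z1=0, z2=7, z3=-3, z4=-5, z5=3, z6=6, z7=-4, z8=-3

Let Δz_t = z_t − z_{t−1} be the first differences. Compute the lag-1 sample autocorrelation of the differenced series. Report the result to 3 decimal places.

First differences Δz: 7, -10, -2, 8, 3, -10, 1
Mean of differences = -0.4286
Numerator Σ(Δz_t−Δz̄)(Δz_{t+1}−Δz̄) = -86.8980
Denominator Σ(Δz_t−Δz̄)² = 325.7143
r_1(Δz) = -86.8980 / 325.7143 = -0.267

-0.267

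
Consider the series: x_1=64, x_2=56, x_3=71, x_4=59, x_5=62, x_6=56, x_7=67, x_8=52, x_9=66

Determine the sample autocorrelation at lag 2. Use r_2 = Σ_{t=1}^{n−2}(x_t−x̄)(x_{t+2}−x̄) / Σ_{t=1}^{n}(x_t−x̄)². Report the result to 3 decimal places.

Mean x̄ = (64 + 56 + 71 + 59 + 62 + 56 + 67 + 52 + 66)/9 = 61.4444
Σ(x_t−x̄)(x_{t+2}−x̄) = (24.4198) + (13.3086) + (5.3086) + (13.3086) + (3.0864) + (51.4198) + (25.3086) = 136.1605
Denominator Σ(x_t−x̄)² = 304.2222
r_2 = 136.1605 / 304.2222 = 0.448

0.448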